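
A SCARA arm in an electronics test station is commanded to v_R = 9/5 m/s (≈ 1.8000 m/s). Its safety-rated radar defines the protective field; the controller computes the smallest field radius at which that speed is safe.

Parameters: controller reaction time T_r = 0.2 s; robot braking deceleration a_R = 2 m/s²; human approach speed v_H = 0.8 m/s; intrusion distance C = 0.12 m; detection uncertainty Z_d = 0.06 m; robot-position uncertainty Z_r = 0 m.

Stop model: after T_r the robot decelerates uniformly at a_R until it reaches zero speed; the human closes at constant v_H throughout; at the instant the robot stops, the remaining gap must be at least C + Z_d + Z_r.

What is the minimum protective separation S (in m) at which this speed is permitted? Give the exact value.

stop time T_s = (9/5)/2 = 0.9000 s
robot in T_r: 1.8000·0.2000 = 0.3600 m
robot under decel: 1.8000²/(2·2.0000) = 0.8100 m
human closes 0.8000·1.1000 = 0.8800 m
margins: 0.1200+0.0600+0.0000 = 0.1800 m
S_min ≈ 0.3600+0.8100+0.8800+0.1800  ⇒  S_min = 223/100 m

S_min = 223/100 m = 2.2300 m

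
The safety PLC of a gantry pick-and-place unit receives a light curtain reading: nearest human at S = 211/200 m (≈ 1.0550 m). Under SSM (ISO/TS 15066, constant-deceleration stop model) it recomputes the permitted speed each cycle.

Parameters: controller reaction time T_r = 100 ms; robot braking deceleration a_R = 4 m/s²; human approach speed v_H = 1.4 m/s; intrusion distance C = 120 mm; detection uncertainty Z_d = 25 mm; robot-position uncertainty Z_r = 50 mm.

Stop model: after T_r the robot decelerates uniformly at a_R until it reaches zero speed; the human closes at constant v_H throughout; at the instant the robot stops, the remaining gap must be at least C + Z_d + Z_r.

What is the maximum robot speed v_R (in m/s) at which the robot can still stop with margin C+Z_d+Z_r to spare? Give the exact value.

v_R_max = 6/5 m/s = 1.2000 m/s

collect terms ⇒ (1/8)·v_R² + (9/20)·v_R + (-18/25) = 0
  disc = (9/20)² − 4·(1/8)·(-18/25) = 9/16 ; √disc = 3/4
  v_R = (−(9/20) + 3/4) / (2·(1/8)) = 6/5 m/s
check:
stop time T_s = (6/5)/4 = 0.3000 s
robot in T_r: 1.2000·0.1000 = 0.1200 m
braking distance = 1.2000²/(2·4.0000) = 0.1800 m
human closes 1.4000·0.4000 = 0.5600 m
residual clearance needed = 0.1200+0.0250+0.0500 = 0.1950 m
sum ≈ 0.1200+0.1800+0.5600+0.1950 ≈ 1.0550 m = S ✓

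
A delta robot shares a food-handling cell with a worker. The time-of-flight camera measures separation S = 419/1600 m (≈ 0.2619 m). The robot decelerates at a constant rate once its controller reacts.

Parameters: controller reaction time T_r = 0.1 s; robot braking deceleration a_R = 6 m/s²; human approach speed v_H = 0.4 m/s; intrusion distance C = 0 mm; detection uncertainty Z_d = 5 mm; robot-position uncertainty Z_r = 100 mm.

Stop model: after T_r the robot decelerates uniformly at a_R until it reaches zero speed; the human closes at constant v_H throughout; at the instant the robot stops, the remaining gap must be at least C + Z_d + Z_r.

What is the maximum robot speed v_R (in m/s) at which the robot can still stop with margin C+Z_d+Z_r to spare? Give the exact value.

at the boundary: (1/12)·v² + (1/6)·v + (-187/1600) = 0
  disc = (1/6)² − 4·(1/12)·(-187/1600) = 961/14400 ; √disc = 31/120
  v_R = (−(1/6) + 31/120) / (2·(1/12)) = 11/20 m/s
check:
T_s = v_R/a_R = (11/20)/6 = 0.0917 s
robot covers v_R·T_r = 0.5500·0.1000 = 0.0550 m before braking
braking distance = 0.5500²/(2·6.0000) = 0.0252 m
human over T_r+T_s: 0.4000·(0.1000+0.0917) = 0.0767 m
residual clearance needed = 0.0000+0.0050+0.1000 = 0.1050 m
sum ≈ 0.0550+0.0252+0.0767+0.1050 ≈ 0.2619 m = S ✓

v_R_max = 11/20 m/s = 0.5500 m/s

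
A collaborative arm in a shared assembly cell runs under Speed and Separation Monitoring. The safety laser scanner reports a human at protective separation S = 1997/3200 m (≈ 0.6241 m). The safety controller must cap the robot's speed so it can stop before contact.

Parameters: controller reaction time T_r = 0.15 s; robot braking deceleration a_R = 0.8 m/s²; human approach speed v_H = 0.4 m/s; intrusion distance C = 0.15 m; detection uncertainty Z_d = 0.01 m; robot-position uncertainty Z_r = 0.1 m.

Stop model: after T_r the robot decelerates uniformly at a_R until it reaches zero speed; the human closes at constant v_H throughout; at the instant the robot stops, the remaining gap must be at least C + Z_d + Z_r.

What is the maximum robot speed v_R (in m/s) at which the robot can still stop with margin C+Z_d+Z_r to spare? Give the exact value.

collect terms ⇒ (5/8)·v_R² + (13/20)·v_R + (-973/3200) = 0
  disc = (13/20)² − 4·(5/8)·(-973/3200) = 7569/6400 ; √disc = 87/80
  v_R = (−(13/20) + 87/80) / (2·(5/8)) = 7/20 m/s
check:
T_s = v_R/a_R = (7/20)/(4/5) = 0.4375 s
robot covers v_R·T_r = 0.3500·0.1500 = 0.0525 m before braking
robot covers 0.3500·0.4375 − ½·0.8000·0.4375² = 0.0766 m while stopping
human over T_r+T_s: 0.4000·(0.1500+0.4375) = 0.2350 m
residual clearance needed = 0.1500+0.0100+0.1000 = 0.2600 m
sum ≈ 0.0525+0.0766+0.2350+0.2600 ≈ 0.6241 m = S ✓

v_R_max = 7/20 m/s = 0.3500 m/s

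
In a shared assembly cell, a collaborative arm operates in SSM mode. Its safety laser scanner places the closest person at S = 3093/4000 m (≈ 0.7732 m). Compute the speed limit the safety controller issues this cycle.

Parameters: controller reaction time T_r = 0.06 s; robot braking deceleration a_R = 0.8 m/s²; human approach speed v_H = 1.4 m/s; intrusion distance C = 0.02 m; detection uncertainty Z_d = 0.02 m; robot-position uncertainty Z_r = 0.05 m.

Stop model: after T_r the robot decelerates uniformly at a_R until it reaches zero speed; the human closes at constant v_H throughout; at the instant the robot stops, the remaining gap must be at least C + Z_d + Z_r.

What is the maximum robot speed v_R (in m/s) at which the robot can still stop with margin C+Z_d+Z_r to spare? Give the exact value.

v_R_max = 3/10 m/s = 0.3000 m/s

at the boundary: (5/8)·v² + (181/100)·v + (-2397/4000) = 0
  disc = (181/100)² − 4·(5/8)·(-2397/4000) = 190969/40000 ; √disc = 437/200
  v_R = (−(181/100) + 437/200) / (2·(5/8)) = 3/10 m/s
check:
braking lasts T_s = (3/10)/(4/5) = 0.3750 s
reaction-phase robot travel = 0.3000·0.0600 = 0.0180 m
robot covers 0.3000·0.3750 − ½·0.8000·0.3750² = 0.0563 m while stopping
human over T_r+T_s: 1.4000·(0.0600+0.3750) = 0.6090 m
residual clearance needed = 0.0200+0.0200+0.0500 = 0.0900 m
sum ≈ 0.0180+0.0563+0.6090+0.0900 ≈ 0.7732 m = S ✓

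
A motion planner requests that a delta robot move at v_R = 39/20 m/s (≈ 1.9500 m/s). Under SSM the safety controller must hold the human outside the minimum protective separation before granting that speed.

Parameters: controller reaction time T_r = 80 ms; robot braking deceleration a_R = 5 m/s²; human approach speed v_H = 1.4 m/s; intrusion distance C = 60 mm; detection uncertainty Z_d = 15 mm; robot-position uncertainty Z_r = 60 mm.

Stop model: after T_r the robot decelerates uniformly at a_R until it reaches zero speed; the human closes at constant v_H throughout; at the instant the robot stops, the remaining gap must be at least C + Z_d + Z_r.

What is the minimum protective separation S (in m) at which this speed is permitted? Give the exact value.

S_min = 5317/4000 m = 1.3293 m

stop time T_s = (39/20)/5 = 0.3900 s
robot covers v_R·T_r = 1.9500·0.0800 = 0.1560 m before braking
robot under decel: 1.9500²/(2·5.0000) = 0.3802 m
person approaches 1.4000·(0.0800+0.3900) = 0.6580 m
residual clearance needed = 0.0600+0.0150+0.0600 = 0.1350 m
S_min ≈ 0.1560+0.3802+0.6580+0.1350  ⇒  S_min = 5317/4000 m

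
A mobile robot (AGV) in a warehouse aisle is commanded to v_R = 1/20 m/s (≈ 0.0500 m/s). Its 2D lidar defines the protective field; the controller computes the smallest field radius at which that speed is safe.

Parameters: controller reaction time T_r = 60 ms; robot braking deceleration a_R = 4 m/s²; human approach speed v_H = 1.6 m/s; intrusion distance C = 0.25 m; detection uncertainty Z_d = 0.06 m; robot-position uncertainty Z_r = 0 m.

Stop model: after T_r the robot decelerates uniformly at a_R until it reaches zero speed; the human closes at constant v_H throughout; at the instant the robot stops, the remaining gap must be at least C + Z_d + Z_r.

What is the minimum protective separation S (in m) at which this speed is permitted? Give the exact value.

S_min = 6869/16000 m = 0.4293 m

stop time T_s = (1/20)/4 = 0.0125 s
robot in T_r: 0.0500·0.0600 = 0.0030 m
robot covers 0.0500·0.0125 − ½·4.0000·0.0125² = 0.0003 m while stopping
human over T_r+T_s: 1.6000·(0.0600+0.0125) = 0.1160 m
C+Z_d+Z_r = 0.2500+0.0600+0.0000 = 0.3100 m
S_min ≈ 0.0030+0.0003+0.1160+0.3100  ⇒  S_min = 6869/16000 m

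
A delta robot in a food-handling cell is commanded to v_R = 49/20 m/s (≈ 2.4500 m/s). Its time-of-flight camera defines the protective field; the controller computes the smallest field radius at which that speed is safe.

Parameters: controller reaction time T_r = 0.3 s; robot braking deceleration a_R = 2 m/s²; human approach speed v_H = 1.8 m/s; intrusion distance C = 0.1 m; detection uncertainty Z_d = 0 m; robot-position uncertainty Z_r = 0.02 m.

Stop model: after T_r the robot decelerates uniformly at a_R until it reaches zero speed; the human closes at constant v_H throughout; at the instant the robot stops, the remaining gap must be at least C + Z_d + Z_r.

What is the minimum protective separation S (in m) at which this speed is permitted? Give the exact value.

stop time T_s = (49/20)/2 = 1.2250 s
reaction-phase robot travel = 2.4500·0.3000 = 0.7350 m
robot covers 2.4500·1.2250 − ½·2.0000·1.2250² = 1.5006 m while stopping
human over T_r+T_s: 1.8000·(0.3000+1.2250) = 2.7450 m
margins: 0.1000+0.0000+0.0200 = 0.1200 m
S_min ≈ 0.7350+1.5006+2.7450+0.1200  ⇒  S_min = 8161/1600 m

S_min = 8161/1600 m = 5.1006 m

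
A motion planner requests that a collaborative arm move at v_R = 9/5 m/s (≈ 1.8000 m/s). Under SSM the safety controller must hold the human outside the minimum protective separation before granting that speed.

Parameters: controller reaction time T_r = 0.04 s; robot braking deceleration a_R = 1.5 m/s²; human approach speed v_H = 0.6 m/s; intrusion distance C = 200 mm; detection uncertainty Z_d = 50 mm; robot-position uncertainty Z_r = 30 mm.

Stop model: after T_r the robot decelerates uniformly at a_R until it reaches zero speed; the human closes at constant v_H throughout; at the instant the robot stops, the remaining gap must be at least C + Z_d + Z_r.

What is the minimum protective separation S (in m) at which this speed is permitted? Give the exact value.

braking lasts T_s = (9/5)/(3/2) = 1.2000 s
robot covers v_R·T_r = 1.8000·0.0400 = 0.0720 m before braking
robot covers 1.8000·1.2000 − ½·1.5000·1.2000² = 1.0800 m while stopping
human closes 0.6000·1.2400 = 0.7440 m
margins: 0.2000+0.0500+0.0300 = 0.2800 m
S_min ≈ 0.0720+1.0800+0.7440+0.2800  ⇒  S_min = 272/125 m

S_min = 272/125 m = 2.1760 m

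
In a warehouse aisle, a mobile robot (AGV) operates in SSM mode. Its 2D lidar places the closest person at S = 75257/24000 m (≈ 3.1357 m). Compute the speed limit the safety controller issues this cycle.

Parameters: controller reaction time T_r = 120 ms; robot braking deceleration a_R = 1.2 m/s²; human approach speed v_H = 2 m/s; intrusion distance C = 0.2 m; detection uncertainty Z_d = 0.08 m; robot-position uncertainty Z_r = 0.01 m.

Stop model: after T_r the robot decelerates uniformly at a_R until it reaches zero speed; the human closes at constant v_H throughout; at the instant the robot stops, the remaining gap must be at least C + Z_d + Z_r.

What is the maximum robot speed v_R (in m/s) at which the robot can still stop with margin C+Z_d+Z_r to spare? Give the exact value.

quadratic (5/12)·v² + (134/75)·v + (-62537/24000) = 0
  disc = (134/75)² − 4·(5/12)·(-62537/24000) = 301401/40000 ; √disc = 549/200
  v_R = (−(134/75) + 549/200) / (2·(5/12)) = 23/20 m/s
check:
braking lasts T_s = (23/20)/(6/5) = 0.9583 s
reaction-phase robot travel = 1.1500·0.1200 = 0.1380 m
robot under decel: 1.1500²/(2·1.2000) = 0.5510 m
person approaches 2.0000·(0.1200+0.9583) = 2.1567 m
C+Z_d+Z_r = 0.2000+0.0800+0.0100 = 0.2900 m
sum ≈ 0.1380+0.5510+2.1567+0.2900 ≈ 3.1357 m = S ✓

v_R_max = 23/20 m/s = 1.1500 m/s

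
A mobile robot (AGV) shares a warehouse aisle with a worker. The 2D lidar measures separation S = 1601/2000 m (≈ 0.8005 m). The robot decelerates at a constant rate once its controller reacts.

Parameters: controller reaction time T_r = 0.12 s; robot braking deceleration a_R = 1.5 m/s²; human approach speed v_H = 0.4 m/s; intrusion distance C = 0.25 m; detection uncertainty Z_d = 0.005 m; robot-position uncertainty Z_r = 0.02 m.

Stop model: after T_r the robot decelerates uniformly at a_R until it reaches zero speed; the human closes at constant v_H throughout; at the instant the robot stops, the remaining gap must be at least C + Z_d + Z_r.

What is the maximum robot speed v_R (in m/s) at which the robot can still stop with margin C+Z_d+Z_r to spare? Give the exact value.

collect terms ⇒ (1/3)·v_R² + (29/75)·v_R + (-191/400) = 0
  disc = (29/75)² − 4·(1/3)·(-191/400) = 17689/22500 ; √disc = 133/150
  v_R = (−(29/75) + 133/150) / (2·(1/3)) = 3/4 m/s
check:
stop time T_s = (3/4)/(3/2) = 0.5000 s
reaction-phase robot travel = 0.7500·0.1200 = 0.0900 m
braking distance = 0.7500²/(2·1.5000) = 0.1875 m
human over T_r+T_s: 0.4000·(0.1200+0.5000) = 0.2480 m
residual clearance needed = 0.2500+0.0050+0.0200 = 0.2750 m
sum ≈ 0.0900+0.1875+0.2480+0.2750 ≈ 0.8005 m = S ✓

v_R_max = 3/4 m/s = 0.7500 m/s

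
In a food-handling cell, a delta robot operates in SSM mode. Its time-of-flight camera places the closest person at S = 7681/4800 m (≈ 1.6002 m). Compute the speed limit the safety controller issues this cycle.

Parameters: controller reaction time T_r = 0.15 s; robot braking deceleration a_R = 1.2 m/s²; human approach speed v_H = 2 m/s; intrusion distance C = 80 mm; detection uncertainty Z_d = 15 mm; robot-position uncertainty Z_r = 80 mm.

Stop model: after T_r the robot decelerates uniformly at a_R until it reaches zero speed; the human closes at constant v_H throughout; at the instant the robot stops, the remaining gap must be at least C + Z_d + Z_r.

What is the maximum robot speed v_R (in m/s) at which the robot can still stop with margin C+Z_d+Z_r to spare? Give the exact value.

quadratic (5/12)·v² + (109/60)·v + (-5401/4800) = 0
  disc = (109/60)² − 4·(5/12)·(-5401/4800) = 8281/1600 ; √disc = 91/40
  v_R = (−(109/60) + 91/40) / (2·(5/12)) = 11/20 m/s
check:
stop time T_s = (11/20)/(6/5) = 0.4583 s
robot in T_r: 0.5500·0.1500 = 0.0825 m
robot under decel: 0.5500²/(2·1.2000) = 0.1260 m
human closes 2.0000·0.6083 = 1.2167 m
C+Z_d+Z_r = 0.0800+0.0150+0.0800 = 0.1750 m
sum ≈ 0.0825+0.1260+1.2167+0.1750 ≈ 1.6002 m = S ✓

v_R_max = 11/20 m/s = 0.5500 m/s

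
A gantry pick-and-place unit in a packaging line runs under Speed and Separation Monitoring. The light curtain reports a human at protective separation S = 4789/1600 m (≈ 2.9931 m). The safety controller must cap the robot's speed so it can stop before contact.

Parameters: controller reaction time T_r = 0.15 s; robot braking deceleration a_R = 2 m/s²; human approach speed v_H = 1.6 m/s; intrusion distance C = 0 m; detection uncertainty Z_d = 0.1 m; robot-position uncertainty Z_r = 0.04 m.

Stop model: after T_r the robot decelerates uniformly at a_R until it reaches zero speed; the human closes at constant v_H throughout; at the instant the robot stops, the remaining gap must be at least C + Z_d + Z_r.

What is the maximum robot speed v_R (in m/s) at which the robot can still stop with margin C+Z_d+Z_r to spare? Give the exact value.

v_R_max = 37/20 m/s = 1.8500 m/s

at the boundary: (1/4)·v² + (19/20)·v + (-4181/1600) = 0
  disc = (19/20)² − 4·(1/4)·(-4181/1600) = 225/64 ; √disc = 15/8
  v_R = (−(19/20) + 15/8) / (2·(1/4)) = 37/20 m/s
check:
T_s = v_R/a_R = (37/20)/2 = 0.9250 s
robot covers v_R·T_r = 1.8500·0.1500 = 0.2775 m before braking
braking distance = 1.8500²/(2·2.0000) = 0.8556 m
person approaches 1.6000·(0.1500+0.9250) = 1.7200 m
residual clearance needed = 0.0000+0.1000+0.0400 = 0.1400 m
sum ≈ 0.2775+0.8556+1.7200+0.1400 ≈ 2.9931 m = S ✓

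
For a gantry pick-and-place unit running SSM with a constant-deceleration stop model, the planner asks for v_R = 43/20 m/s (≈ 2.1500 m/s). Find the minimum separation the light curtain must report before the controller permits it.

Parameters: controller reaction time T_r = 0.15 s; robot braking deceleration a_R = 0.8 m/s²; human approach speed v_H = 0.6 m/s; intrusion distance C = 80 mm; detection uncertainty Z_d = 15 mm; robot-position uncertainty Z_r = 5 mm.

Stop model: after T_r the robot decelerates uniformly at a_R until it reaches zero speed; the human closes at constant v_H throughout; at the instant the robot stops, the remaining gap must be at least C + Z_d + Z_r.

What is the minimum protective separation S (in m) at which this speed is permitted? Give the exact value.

S_min = 3209/640 m = 5.0141 m

braking lasts T_s = (43/20)/(4/5) = 2.6875 s
robot covers v_R·T_r = 2.1500·0.1500 = 0.3225 m before braking
robot covers 2.1500·2.6875 − ½·0.8000·2.6875² = 2.8891 m while stopping
person approaches 0.6000·(0.1500+2.6875) = 1.7025 m
margins: 0.0800+0.0150+0.0050 = 0.1000 m
S_min ≈ 0.3225+2.8891+1.7025+0.1000  ⇒  S_min = 3209/640 m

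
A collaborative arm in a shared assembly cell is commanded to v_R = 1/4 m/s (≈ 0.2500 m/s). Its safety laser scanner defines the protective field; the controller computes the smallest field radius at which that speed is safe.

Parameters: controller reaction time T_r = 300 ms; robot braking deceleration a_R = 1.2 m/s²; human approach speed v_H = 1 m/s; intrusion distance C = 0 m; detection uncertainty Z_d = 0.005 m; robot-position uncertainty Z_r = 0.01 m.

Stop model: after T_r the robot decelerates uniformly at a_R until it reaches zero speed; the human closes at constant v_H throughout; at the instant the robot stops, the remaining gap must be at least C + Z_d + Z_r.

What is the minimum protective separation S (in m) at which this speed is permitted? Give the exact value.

S_min = 999/1600 m = 0.6244 m

braking lasts T_s = (1/4)/(6/5) = 0.2083 s
reaction-phase robot travel = 0.2500·0.3000 = 0.0750 m
robot under decel: 0.2500²/(2·1.2000) = 0.0260 m
human closes 1.0000·0.5083 = 0.5083 m
C+Z_d+Z_r = 0.0000+0.0050+0.0100 = 0.0150 m
S_min ≈ 0.0750+0.0260+0.5083+0.0150  ⇒  S_min = 999/1600 m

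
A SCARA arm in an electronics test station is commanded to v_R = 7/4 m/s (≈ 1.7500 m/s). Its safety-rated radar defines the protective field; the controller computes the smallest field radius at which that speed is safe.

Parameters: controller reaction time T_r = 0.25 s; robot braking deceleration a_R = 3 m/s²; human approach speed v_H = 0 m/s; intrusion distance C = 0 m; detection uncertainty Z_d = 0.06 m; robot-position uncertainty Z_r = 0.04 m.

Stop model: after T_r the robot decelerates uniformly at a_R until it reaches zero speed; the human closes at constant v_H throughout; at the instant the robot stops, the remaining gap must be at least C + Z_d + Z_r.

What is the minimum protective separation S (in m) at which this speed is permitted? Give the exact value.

S_min = 503/480 m = 1.0479 m

T_s = v_R/a_R = (7/4)/3 = 0.5833 s
reaction-phase robot travel = 1.7500·0.2500 = 0.4375 m
robot covers 1.7500·0.5833 − ½·3.0000·0.5833² = 0.5104 m while stopping
human closes 0.0000·0.8333 = 0.0000 m
C+Z_d+Z_r = 0.0000+0.0600+0.0400 = 0.1000 m
S_min ≈ 0.4375+0.5104+0.0000+0.1000  ⇒  S_min = 503/480 m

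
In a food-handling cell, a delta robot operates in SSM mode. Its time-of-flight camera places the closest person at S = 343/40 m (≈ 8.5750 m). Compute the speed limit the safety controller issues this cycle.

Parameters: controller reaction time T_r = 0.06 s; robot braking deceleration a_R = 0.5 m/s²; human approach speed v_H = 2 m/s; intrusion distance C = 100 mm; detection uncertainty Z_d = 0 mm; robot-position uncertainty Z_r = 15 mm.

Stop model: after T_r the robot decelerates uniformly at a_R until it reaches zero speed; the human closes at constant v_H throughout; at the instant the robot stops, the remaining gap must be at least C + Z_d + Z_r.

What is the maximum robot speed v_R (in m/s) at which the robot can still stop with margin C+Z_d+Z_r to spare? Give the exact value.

collect terms ⇒ (1)·v_R² + (203/50)·v_R + (-417/50) = 0
  disc = (203/50)² − 4·(1)·(-417/50) = 124609/2500 ; √disc = 353/50
  v_R = (−(203/50) + 353/50) / (2·(1)) = 3/2 m/s
check:
stop time T_s = (3/2)/(1/2) = 3.0000 s
robot covers v_R·T_r = 1.5000·0.0600 = 0.0900 m before braking
braking distance = 1.5000²/(2·0.5000) = 2.2500 m
human over T_r+T_s: 2.0000·(0.0600+3.0000) = 6.1200 m
C+Z_d+Z_r = 0.1000+0.0000+0.0150 = 0.1150 m
sum ≈ 0.0900+2.2500+6.1200+0.1150 ≈ 8.5750 m = S ✓

v_R_max = 3/2 m/s = 1.5000 m/s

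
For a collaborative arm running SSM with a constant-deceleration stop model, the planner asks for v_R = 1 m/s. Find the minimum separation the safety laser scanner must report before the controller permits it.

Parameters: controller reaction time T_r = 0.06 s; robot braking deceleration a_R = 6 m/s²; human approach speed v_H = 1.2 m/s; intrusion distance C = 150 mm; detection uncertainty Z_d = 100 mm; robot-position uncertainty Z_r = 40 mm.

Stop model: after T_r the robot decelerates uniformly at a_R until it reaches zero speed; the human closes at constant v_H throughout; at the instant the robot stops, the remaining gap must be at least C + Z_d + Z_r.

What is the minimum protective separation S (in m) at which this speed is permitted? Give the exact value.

S_min = 529/750 m = 0.7053 m

braking lasts T_s = 1/6 = 0.1667 s
reaction-phase robot travel = 1.0000·0.0600 = 0.0600 m
braking distance = 1.0000²/(2·6.0000) = 0.0833 m
human over T_r+T_s: 1.2000·(0.0600+0.1667) = 0.2720 m
margins: 0.1500+0.1000+0.0400 = 0.2900 m
S_min ≈ 0.0600+0.0833+0.2720+0.2900  ⇒  S_min = 529/750 m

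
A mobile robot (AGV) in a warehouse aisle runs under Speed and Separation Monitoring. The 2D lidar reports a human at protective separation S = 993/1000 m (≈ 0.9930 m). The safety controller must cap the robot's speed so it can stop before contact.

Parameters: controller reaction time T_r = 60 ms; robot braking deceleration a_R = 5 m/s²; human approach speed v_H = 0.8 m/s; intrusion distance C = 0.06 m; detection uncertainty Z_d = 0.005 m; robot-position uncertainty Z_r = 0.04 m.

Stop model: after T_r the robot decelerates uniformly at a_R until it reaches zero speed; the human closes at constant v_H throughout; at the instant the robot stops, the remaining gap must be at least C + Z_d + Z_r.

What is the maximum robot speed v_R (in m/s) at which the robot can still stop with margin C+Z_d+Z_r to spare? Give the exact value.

quadratic (1/10)·v² + (11/50)·v + (-21/25) = 0
  disc = (11/50)² − 4·(1/10)·(-21/25) = 961/2500 ; √disc = 31/50
  v_R = (−(11/50) + 31/50) / (2·(1/10)) = 2 m/s
check:
T_s = v_R/a_R = 2/5 = 0.4000 s
robot covers v_R·T_r = 2.0000·0.0600 = 0.1200 m before braking
robot covers 2.0000·0.4000 − ½·5.0000·0.4000² = 0.4000 m while stopping
human over T_r+T_s: 0.8000·(0.0600+0.4000) = 0.3680 m
margins: 0.0600+0.0050+0.0400 = 0.1050 m
sum ≈ 0.1200+0.4000+0.3680+0.1050 ≈ 0.9930 m = S ✓

v_R_max = 2 m/s = 2.0000 m/s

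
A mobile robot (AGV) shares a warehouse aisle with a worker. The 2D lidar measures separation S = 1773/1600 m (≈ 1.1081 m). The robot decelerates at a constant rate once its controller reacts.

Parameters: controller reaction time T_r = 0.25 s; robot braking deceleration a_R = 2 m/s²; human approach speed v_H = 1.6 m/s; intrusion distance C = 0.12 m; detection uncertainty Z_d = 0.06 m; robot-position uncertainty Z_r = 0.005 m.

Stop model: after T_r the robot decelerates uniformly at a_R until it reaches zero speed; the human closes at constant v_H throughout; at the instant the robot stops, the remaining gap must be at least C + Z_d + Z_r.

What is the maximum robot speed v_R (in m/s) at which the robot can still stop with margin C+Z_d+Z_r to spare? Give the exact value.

v_R_max = 9/20 m/s = 0.4500 m/s

at the boundary: (1/4)·v² + (21/20)·v + (-837/1600) = 0
  disc = (21/20)² − 4·(1/4)·(-837/1600) = 2601/1600 ; √disc = 51/40
  v_R = (−(21/20) + 51/40) / (2·(1/4)) = 9/20 m/s
check:
T_s = v_R/a_R = (9/20)/2 = 0.2250 s
reaction-phase robot travel = 0.4500·0.2500 = 0.1125 m
robot under decel: 0.4500²/(2·2.0000) = 0.0506 m
human over T_r+T_s: 1.6000·(0.2500+0.2250) = 0.7600 m
residual clearance needed = 0.1200+0.0600+0.0050 = 0.1850 m
sum ≈ 0.1125+0.0506+0.7600+0.1850 ≈ 1.1081 m = S ✓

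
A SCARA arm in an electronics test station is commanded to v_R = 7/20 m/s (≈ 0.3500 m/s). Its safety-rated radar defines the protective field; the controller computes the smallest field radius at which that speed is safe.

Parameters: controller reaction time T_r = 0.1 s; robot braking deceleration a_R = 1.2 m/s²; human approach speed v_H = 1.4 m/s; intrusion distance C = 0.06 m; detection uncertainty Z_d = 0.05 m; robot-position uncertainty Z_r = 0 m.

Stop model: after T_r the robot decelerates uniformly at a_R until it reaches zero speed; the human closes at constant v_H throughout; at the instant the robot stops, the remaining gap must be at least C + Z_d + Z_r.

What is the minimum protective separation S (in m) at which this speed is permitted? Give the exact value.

S_min = 1191/1600 m = 0.7444 m

braking lasts T_s = (7/20)/(6/5) = 0.2917 s
reaction-phase robot travel = 0.3500·0.1000 = 0.0350 m
braking distance = 0.3500²/(2·1.2000) = 0.0510 m
human over T_r+T_s: 1.4000·(0.1000+0.2917) = 0.5483 m
margins: 0.0600+0.0500+0.0000 = 0.1100 m
S_min ≈ 0.0350+0.0510+0.5483+0.1100  ⇒  S_min = 1191/1600 m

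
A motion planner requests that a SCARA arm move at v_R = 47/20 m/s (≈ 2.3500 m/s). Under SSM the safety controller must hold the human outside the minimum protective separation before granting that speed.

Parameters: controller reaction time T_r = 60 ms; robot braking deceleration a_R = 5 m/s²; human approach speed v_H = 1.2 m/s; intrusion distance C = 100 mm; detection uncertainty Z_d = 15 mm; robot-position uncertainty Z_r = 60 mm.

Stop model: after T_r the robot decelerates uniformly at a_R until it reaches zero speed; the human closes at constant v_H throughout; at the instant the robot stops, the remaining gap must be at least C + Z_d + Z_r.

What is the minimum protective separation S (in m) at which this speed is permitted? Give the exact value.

stop time T_s = (47/20)/5 = 0.4700 s
reaction-phase robot travel = 2.3500·0.0600 = 0.1410 m
robot under decel: 2.3500²/(2·5.0000) = 0.5523 m
human over T_r+T_s: 1.2000·(0.0600+0.4700) = 0.6360 m
C+Z_d+Z_r = 0.1000+0.0150+0.0600 = 0.1750 m
S_min ≈ 0.1410+0.5523+0.6360+0.1750  ⇒  S_min = 6017/4000 m

S_min = 6017/4000 m = 1.5043 m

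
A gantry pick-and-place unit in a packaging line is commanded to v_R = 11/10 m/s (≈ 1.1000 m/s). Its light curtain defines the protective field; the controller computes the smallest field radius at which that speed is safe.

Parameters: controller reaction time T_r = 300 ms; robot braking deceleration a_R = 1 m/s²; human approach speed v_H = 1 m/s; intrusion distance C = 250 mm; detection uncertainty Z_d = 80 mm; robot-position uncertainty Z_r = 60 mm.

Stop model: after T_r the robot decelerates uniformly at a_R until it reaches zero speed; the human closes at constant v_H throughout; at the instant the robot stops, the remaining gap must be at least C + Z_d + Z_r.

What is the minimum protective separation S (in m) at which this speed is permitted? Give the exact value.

T_s = v_R/a_R = (11/10)/1 = 1.1000 s
reaction-phase robot travel = 1.1000·0.3000 = 0.3300 m
robot covers 1.1000·1.1000 − ½·1.0000·1.1000² = 0.6050 m while stopping
person approaches 1.0000·(0.3000+1.1000) = 1.4000 m
margins: 0.2500+0.0800+0.0600 = 0.3900 m
S_min ≈ 0.3300+0.6050+1.4000+0.3900  ⇒  S_min = 109/40 m

S_min = 109/40 m = 2.7250 m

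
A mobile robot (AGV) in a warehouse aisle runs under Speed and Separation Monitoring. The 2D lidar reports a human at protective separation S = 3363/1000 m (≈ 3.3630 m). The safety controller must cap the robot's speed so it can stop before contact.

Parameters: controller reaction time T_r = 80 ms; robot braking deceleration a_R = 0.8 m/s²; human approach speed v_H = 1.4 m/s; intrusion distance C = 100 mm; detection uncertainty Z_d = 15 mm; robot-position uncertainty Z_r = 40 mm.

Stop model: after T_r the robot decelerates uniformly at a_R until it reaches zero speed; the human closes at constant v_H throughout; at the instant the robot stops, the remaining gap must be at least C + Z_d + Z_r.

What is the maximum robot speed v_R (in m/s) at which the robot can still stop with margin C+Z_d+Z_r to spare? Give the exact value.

v_R_max = 6/5 m/s = 1.2000 m/s

at the boundary: (5/8)·v² + (183/100)·v + (-387/125) = 0
  disc = (183/100)² − 4·(5/8)·(-387/125) = 110889/10000 ; √disc = 333/100
  v_R = (−(183/100) + 333/100) / (2·(5/8)) = 6/5 m/s
check:
braking lasts T_s = (6/5)/(4/5) = 1.5000 s
robot covers v_R·T_r = 1.2000·0.0800 = 0.0960 m before braking
robot under decel: 1.2000²/(2·0.8000) = 0.9000 m
human over T_r+T_s: 1.4000·(0.0800+1.5000) = 2.2120 m
margins: 0.1000+0.0150+0.0400 = 0.1550 m
sum ≈ 0.0960+0.9000+2.2120+0.1550 ≈ 3.3630 m = S ✓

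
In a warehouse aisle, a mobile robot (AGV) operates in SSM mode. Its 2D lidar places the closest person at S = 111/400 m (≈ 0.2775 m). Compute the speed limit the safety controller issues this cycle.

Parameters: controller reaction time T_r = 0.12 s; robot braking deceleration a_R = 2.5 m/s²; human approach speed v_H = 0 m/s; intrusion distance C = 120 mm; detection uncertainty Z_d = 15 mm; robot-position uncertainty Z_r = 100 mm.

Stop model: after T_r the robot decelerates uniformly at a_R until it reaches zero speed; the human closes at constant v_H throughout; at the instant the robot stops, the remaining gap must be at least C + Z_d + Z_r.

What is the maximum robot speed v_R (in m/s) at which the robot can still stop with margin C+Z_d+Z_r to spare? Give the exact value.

quadratic (1/5)·v² + (3/25)·v + (-17/400) = 0
  disc = (3/25)² − 4·(1/5)·(-17/400) = 121/2500 ; √disc = 11/50
  v_R = (−(3/25) + 11/50) / (2·(1/5)) = 1/4 m/s
check:
braking lasts T_s = (1/4)/(5/2) = 0.1000 s
robot in T_r: 0.2500·0.1200 = 0.0300 m
robot under decel: 0.2500²/(2·2.5000) = 0.0125 m
human over T_r+T_s: 0.0000·(0.1200+0.1000) = 0.0000 m
C+Z_d+Z_r = 0.1200+0.0150+0.1000 = 0.2350 m
sum ≈ 0.0300+0.0125+0.0000+0.2350 ≈ 0.2775 m = S ✓

v_R_max = 1/4 m/s = 0.2500 m/s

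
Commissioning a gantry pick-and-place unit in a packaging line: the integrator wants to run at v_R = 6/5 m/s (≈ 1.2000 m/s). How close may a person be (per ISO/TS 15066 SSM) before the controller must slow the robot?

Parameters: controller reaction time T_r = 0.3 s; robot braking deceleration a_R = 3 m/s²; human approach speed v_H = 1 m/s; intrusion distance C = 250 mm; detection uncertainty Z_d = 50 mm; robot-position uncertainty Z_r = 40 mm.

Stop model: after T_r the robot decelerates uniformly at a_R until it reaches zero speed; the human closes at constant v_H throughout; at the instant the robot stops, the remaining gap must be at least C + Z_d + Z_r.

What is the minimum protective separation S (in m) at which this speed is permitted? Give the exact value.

S_min = 41/25 m = 1.6400 m

stop time T_s = (6/5)/3 = 0.4000 s
robot in T_r: 1.2000·0.3000 = 0.3600 m
robot under decel: 1.2000²/(2·3.0000) = 0.2400 m
person approaches 1.0000·(0.3000+0.4000) = 0.7000 m
C+Z_d+Z_r = 0.2500+0.0500+0.0400 = 0.3400 m
S_min ≈ 0.3600+0.2400+0.7000+0.3400  ⇒  S_min = 41/25 m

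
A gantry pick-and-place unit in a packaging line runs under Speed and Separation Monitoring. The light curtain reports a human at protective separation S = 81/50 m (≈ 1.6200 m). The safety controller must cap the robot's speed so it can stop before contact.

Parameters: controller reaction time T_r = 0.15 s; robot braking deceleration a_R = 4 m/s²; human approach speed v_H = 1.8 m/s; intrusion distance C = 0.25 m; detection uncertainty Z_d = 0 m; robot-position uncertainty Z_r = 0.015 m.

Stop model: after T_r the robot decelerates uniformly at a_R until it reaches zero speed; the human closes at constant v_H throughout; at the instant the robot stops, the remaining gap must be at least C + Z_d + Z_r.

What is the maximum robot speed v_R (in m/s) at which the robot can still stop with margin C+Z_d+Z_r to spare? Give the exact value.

v_R_max = 7/5 m/s = 1.4000 m/s

quadratic (1/8)·v² + (3/5)·v + (-217/200) = 0
  disc = (3/5)² − 4·(1/8)·(-217/200) = 361/400 ; √disc = 19/20
  v_R = (−(3/5) + 19/20) / (2·(1/8)) = 7/5 m/s
check:
braking lasts T_s = (7/5)/4 = 0.3500 s
robot in T_r: 1.4000·0.1500 = 0.2100 m
robot under decel: 1.4000²/(2·4.0000) = 0.2450 m
human closes 1.8000·0.5000 = 0.9000 m
margins: 0.2500+0.0000+0.0150 = 0.2650 m
sum ≈ 0.2100+0.2450+0.9000+0.2650 ≈ 1.6200 m = S ✓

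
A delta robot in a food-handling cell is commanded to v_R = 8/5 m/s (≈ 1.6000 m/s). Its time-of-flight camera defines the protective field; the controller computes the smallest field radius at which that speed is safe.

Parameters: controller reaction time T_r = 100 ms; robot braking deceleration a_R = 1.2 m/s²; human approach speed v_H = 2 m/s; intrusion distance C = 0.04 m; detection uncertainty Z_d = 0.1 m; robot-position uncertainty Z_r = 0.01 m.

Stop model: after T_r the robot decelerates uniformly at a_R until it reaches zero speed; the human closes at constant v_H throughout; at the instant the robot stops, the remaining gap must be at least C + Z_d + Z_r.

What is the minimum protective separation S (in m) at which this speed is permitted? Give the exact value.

S_min = 1273/300 m = 4.2433 m

stop time T_s = (8/5)/(6/5) = 1.3333 s
reaction-phase robot travel = 1.6000·0.1000 = 0.1600 m
braking distance = 1.6000²/(2·1.2000) = 1.0667 m
human over T_r+T_s: 2.0000·(0.1000+1.3333) = 2.8667 m
margins: 0.0400+0.1000+0.0100 = 0.1500 m
S_min ≈ 0.1600+1.0667+2.8667+0.1500  ⇒  S_min = 1273/300 m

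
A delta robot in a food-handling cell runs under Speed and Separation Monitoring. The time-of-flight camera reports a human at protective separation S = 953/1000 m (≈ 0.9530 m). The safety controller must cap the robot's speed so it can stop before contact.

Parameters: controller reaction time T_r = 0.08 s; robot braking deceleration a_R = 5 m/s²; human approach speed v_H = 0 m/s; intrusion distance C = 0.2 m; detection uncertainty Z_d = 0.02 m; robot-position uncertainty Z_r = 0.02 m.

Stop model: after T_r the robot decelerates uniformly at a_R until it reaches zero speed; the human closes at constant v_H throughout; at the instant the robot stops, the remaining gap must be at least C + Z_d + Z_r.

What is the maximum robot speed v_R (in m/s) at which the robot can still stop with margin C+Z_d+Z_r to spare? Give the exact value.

quadratic (1/10)·v² + (2/25)·v + (-713/1000) = 0
  disc = (2/25)² − 4·(1/10)·(-713/1000) = 729/2500 ; √disc = 27/50
  v_R = (−(2/25) + 27/50) / (2·(1/10)) = 23/10 m/s
check:
T_s = v_R/a_R = (23/10)/5 = 0.4600 s
robot covers v_R·T_r = 2.3000·0.0800 = 0.1840 m before braking
braking distance = 2.3000²/(2·5.0000) = 0.5290 m
human closes 0.0000·0.5400 = 0.0000 m
margins: 0.2000+0.0200+0.0200 = 0.2400 m
sum ≈ 0.1840+0.5290+0.0000+0.2400 ≈ 0.9530 m = S ✓

v_R_max = 23/10 m/s = 2.3000 m/s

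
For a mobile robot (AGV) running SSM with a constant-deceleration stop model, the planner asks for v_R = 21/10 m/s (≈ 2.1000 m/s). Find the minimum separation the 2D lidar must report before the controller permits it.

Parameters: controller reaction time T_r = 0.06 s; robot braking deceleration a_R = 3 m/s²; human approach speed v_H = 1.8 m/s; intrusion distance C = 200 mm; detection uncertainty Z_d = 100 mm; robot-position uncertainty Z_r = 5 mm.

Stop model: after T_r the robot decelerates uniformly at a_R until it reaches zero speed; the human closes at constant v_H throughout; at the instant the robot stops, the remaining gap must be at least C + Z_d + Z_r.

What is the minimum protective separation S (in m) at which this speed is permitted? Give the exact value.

braking lasts T_s = (21/10)/3 = 0.7000 s
reaction-phase robot travel = 2.1000·0.0600 = 0.1260 m
braking distance = 2.1000²/(2·3.0000) = 0.7350 m
human closes 1.8000·0.7600 = 1.3680 m
residual clearance needed = 0.2000+0.1000+0.0050 = 0.3050 m
S_min ≈ 0.1260+0.7350+1.3680+0.3050  ⇒  S_min = 1267/500 m

S_min = 1267/500 m = 2.5340 m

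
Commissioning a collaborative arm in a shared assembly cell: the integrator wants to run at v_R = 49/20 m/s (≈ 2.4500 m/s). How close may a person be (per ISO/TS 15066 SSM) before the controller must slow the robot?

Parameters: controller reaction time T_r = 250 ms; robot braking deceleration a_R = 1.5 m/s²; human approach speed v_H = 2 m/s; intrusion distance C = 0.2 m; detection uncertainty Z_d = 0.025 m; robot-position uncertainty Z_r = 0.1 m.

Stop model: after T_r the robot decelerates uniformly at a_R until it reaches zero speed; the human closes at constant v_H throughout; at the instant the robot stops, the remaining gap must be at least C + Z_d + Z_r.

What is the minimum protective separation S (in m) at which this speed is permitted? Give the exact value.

S_min = 1341/200 m = 6.7050 m

T_s = v_R/a_R = (49/20)/(3/2) = 1.6333 s
robot in T_r: 2.4500·0.2500 = 0.6125 m
robot covers 2.4500·1.6333 − ½·1.5000·1.6333² = 2.0008 m while stopping
human closes 2.0000·1.8833 = 3.7667 m
C+Z_d+Z_r = 0.2000+0.0250+0.1000 = 0.3250 m
S_min ≈ 0.6125+2.0008+3.7667+0.3250  ⇒  S_min = 1341/200 m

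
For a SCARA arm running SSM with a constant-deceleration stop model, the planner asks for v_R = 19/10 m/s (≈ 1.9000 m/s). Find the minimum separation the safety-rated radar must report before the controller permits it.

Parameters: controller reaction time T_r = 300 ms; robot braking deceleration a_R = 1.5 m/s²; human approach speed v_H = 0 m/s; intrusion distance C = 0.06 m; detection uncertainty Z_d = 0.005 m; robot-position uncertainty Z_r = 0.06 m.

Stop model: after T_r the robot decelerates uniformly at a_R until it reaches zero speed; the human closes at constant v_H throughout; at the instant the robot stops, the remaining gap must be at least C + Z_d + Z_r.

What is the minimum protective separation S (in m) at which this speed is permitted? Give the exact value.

stop time T_s = (19/10)/(3/2) = 1.2667 s
robot covers v_R·T_r = 1.9000·0.3000 = 0.5700 m before braking
robot covers 1.9000·1.2667 − ½·1.5000·1.2667² = 1.2033 m while stopping
human over T_r+T_s: 0.0000·(0.3000+1.2667) = 0.0000 m
margins: 0.0600+0.0050+0.0600 = 0.1250 m
S_min ≈ 0.5700+1.2033+0.0000+0.1250  ⇒  S_min = 1139/600 m

S_min = 1139/600 m = 1.8983 m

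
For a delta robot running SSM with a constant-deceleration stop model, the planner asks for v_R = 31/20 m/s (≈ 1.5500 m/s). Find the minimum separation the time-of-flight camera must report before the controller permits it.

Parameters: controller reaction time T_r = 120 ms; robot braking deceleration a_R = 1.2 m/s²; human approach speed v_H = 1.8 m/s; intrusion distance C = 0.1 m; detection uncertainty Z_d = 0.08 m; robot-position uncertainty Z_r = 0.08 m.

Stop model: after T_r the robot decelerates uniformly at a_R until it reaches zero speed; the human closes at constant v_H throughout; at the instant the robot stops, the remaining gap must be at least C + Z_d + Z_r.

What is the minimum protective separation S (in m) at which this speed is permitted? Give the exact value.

S_min = 95713/24000 m = 3.9880 m

T_s = v_R/a_R = (31/20)/(6/5) = 1.2917 s
reaction-phase robot travel = 1.5500·0.1200 = 0.1860 m
robot under decel: 1.5500²/(2·1.2000) = 1.0010 m
human closes 1.8000·1.4117 = 2.5410 m
margins: 0.1000+0.0800+0.0800 = 0.2600 m
S_min ≈ 0.1860+1.0010+2.5410+0.2600  ⇒  S_min = 95713/24000 m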